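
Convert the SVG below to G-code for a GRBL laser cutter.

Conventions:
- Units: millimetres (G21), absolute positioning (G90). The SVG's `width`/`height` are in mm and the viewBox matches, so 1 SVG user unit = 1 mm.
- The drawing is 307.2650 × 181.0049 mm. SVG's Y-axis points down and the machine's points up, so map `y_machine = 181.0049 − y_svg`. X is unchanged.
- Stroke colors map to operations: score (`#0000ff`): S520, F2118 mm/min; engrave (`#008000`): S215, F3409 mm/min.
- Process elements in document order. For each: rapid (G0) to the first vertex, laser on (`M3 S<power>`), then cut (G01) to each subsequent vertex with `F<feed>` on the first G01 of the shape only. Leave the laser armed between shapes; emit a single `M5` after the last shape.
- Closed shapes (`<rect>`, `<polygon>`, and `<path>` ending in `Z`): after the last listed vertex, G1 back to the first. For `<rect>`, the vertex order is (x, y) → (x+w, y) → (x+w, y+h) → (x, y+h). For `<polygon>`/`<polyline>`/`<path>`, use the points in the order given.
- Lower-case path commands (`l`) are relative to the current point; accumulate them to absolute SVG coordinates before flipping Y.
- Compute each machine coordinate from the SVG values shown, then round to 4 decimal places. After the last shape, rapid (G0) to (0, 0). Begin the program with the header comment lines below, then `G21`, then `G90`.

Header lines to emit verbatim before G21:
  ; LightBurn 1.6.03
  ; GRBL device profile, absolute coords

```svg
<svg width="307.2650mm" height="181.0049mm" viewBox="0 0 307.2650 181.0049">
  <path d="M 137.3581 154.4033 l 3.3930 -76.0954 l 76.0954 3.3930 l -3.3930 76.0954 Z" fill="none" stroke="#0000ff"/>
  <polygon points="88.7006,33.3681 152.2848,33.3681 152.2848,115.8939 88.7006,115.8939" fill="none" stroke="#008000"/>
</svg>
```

; LightBurn 1.6.03
; GRBL device profile, absolute coords
G21
G90
G0 X137.3581 Y26.6016
M3 S520
G01 X140.7511 Y102.6970 F2118
G01 X216.8465 Y99.3040
G01 X213.4535 Y23.2086
G01 X137.3581 Y26.6016
G0 X88.7006 Y147.6368
M3 S215
G01 X152.2848 Y147.6368 F3409
G01 X152.2848 Y65.1110
G01 X88.7006 Y65.1110
G01 X88.7006 Y147.6368
M5
G0 X0.0000 Y0.0000

viewBox `0 0 307.2650 181.0049` with mm width/height → 1 unit = 1 mm. Flip: y_m = 181.0049 − y_svg.

**Shape 1** — `<path>` regular polygon, stroke `#0000ff` → score (S520, F2118). Machine vertices: (137.3581,26.6016) → (140.7511,102.6970) → (216.8465,99.3040) → (213.4535,23.2086) → (137.3581,26.6016). Closed: final G1 returns to the first vertex.

**Shape 2** — `<polygon>` rectangle, stroke `#008000` → engrave (S215, F3409). Machine vertices: (88.7006,147.6368) → (152.2848,147.6368) → (152.2848,65.1110) → (88.7006,65.1110) → (88.7006,147.6368). Closed: final G1 returns to the first vertex.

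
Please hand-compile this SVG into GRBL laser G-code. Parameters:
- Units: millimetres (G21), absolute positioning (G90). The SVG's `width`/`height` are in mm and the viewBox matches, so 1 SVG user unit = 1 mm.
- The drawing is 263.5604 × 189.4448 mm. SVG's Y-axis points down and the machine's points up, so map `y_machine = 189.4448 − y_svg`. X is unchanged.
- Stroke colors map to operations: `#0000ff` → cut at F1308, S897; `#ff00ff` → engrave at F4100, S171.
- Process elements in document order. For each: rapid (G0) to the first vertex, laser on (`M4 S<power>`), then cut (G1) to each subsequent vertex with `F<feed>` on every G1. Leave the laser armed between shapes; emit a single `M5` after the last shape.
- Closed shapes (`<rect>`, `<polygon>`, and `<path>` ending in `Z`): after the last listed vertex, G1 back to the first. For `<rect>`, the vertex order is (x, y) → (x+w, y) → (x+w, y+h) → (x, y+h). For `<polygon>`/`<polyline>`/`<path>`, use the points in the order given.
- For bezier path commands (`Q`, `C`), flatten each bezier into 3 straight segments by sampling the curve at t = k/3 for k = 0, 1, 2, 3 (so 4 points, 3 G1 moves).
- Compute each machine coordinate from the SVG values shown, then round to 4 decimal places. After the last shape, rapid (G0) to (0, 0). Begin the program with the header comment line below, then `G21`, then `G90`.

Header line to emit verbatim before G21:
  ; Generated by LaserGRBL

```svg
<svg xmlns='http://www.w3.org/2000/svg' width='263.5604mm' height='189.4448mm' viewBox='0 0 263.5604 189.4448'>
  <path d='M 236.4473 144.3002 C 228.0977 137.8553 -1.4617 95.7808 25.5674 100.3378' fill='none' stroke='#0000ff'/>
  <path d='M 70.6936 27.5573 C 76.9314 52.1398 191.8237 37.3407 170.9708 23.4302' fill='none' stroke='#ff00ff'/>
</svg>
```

viewBox `0 0 263.5604 189.4448` with mm width/height → 1 unit = 1 mm. Flip: y_m = 189.4448 − y_svg.

**Shape 1** — `<path>` cubic bezier, stroke `#0000ff` → cut (S897, F1308). Control points (SVG): P0=(236.4473,144.3002), P1=(228.0977,137.8553), P2=(-1.4617,95.7808), P3=(25.5674,100.3378); sampled at t=k/3. Machine vertices: (236.4473,45.1446) → (172.0573,60.4193) → (66.3716,81.1669) → (25.5674,89.1070). Open path.

**Shape 2** — `<path>` cubic bezier, stroke `#ff00ff` → engrave (S171, F4100). Control points (SVG): P0=(70.6936,27.5573), P1=(76.9314,52.1398), P2=(191.8237,37.3407), P3=(170.9708,23.4302); sampled at t=k/3. Machine vertices: (70.6936,161.8875) → (104.0977,148.9407) → (155.6271,153.2994) → (170.9708,166.0146). Open path.

; Generated by LaserGRBL
G21
G90
G0 X236.4473 Y45.1446
M4 S897
G1 X172.0573 Y60.4193 F1308
G1 X66.3716 Y81.1669 F1308
G1 X25.5674 Y89.1070 F1308
G0 X70.6936 Y161.8875
M4 S171
G1 X104.0977 Y148.9407 F4100
G1 X155.6271 Y153.2994 F4100
G1 X170.9708 Y166.0146 F4100
M5
G0 X0.0000 Y0.0000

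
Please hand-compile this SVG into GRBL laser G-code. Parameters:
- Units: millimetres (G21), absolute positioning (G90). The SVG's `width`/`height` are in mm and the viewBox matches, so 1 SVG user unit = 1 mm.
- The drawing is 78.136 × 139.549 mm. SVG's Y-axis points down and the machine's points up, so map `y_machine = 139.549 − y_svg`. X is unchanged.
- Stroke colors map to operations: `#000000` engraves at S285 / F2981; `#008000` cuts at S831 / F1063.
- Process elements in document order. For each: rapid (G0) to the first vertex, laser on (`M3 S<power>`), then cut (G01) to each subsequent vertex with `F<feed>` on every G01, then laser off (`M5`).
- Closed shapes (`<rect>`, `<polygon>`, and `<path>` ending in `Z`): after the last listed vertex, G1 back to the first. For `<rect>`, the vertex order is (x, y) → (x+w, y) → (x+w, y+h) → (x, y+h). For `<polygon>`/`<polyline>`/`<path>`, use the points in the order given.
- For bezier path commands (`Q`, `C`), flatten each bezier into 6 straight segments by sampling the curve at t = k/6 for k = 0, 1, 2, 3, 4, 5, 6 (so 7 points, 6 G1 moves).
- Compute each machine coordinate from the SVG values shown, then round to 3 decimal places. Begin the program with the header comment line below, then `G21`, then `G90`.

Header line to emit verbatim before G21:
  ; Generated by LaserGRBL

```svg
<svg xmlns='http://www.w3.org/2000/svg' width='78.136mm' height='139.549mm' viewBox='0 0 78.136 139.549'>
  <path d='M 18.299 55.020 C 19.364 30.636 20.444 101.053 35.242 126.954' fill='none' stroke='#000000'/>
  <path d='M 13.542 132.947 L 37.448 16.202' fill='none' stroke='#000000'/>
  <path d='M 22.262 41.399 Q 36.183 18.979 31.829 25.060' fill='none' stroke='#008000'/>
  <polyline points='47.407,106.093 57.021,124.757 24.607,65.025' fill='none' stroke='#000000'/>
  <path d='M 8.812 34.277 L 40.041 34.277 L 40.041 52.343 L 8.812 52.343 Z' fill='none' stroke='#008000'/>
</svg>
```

; Generated by LaserGRBL
G21
G90
G0 X18.299 Y84.529
M3 S285
G01 X18.896 Y89.466 F2981
G01 X19.877 Y82.473 F2981
G01 X21.621 Y67.419 F2981
G01 X24.509 Y48.175 F2981
G01 X28.923 Y28.610 F2981
G01 X35.242 Y12.595 F2981
M5
G0 X13.542 Y6.602
M3 S285
G01 X37.448 Y123.347 F2981
M5
G0 X22.262 Y98.150
M3 S831
G01 X26.395 Y104.832 F1063
G01 X29.512 Y109.930 F1063
G01 X31.614 Y113.445 F1063
G01 X32.701 Y115.376 F1063
G01 X32.773 Y115.724 F1063
G01 X31.829 Y114.489 F1063
M5
G0 X47.407 Y33.456
M3 S285
G01 X57.021 Y14.792 F2981
G01 X24.607 Y74.524 F2981
M5
G0 X8.812 Y105.272
M3 S831
G01 X40.041 Y105.272 F1063
G01 X40.041 Y87.206 F1063
G01 X8.812 Y87.206 F1063
G01 X8.812 Y105.272 F1063
M5

1 u = 1 mm; y_m = 139.549 − y.

[1] `<path>` cubic bezier, #000000→engrave S285 F2981: (18.299,84.529) → (18.896,89.466) → (19.877,82.473) → (21.621,67.419) → (24.509,48.175) → (28.923,28.610) → (35.242,12.595)

[2] `<path>` line segment, #000000→engrave S285 F2981: (13.542,6.602) → (37.448,123.347)

[3] `<path>` quadratic bezier, #008000→cut S831 F1063: (22.262,98.150) → (26.395,104.832) → (29.512,109.930) → (31.614,113.445) → (32.701,115.376) → (32.773,115.724) → (31.829,114.489)

[4] `<polyline>` open polyline, #000000→engrave S285 F2981: (47.407,33.456) → (57.021,14.792) → (24.607,74.524)

[5] `<path>` rectangle, #008000→cut S831 F1063: (8.812,105.272) → (40.041,105.272) → (40.041,87.206) → (8.812,87.206) → (8.812,105.272) (closed)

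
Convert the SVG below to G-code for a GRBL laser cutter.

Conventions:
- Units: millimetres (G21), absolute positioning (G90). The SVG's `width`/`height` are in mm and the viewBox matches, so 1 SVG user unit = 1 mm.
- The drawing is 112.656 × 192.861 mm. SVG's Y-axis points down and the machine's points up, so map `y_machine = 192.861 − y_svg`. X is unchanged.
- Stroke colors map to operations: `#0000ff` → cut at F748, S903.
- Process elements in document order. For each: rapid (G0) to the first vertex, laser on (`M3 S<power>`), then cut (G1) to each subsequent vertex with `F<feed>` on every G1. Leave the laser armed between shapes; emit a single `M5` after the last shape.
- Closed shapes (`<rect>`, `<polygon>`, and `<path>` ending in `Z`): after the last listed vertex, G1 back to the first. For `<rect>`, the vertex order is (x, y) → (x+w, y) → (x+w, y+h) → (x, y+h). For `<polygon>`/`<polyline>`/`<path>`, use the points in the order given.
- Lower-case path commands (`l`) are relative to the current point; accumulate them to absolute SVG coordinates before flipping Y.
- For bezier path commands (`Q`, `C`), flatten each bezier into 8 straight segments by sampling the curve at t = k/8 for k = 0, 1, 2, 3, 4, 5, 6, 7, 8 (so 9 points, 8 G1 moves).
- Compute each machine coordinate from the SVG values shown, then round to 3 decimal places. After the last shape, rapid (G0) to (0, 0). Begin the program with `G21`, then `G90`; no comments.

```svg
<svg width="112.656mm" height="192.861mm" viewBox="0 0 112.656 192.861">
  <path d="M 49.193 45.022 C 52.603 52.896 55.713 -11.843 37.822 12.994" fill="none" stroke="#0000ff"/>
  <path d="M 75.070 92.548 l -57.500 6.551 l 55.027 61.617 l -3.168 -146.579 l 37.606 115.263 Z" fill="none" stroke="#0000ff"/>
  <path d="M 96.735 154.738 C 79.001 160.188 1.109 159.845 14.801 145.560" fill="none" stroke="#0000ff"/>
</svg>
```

viewBox `0 0 112.656 192.861` with mm width/height → 1 unit = 1 mm. Flip: y_m = 192.861 − y_svg.

**Shape 1** — `<path>` cubic bezier, stroke `#0000ff` → cut (S903, F748). Control points (SVG): P0=(49.193,45.022), P1=(52.603,52.896), P2=(55.713,-11.843), P3=(37.822,12.994); sampled at t=k/8. Machine vertices: (49.193,147.839) → (50.417,147.973) → (51.371,153.014) → (51.811,161.061) → (51.495,170.214) → (50.181,178.572) → (47.626,184.233) → (43.587,185.299) → (37.822,179.867). Open path.

**Shape 2** — `<path>` closed polygon, stroke `#0000ff` → cut (S903, F748). Machine vertices: (75.070,100.313) → (17.570,93.762) → (72.597,32.145) → (69.429,178.724) → (107.035,63.461) → (75.070,100.313). Closed: final G1 returns to the first vertex.

**Shape 3** — `<path>` cubic bezier, stroke `#0000ff` → cut (S903, F748). Control points (SVG): P0=(96.735,154.738), P1=(79.001,160.188), P2=(1.109,159.845), P3=(14.801,145.560); sampled at t=k/8. Machine vertices: (96.735,38.123) → (87.561,36.367) → (74.526,35.249) → (59.407,34.865) → (43.983,35.311) → (30.032,36.682) → (19.333,39.074) → (13.663,42.582) → (14.801,47.301). Open path.

G21
G90
G0 X49.193 Y147.839
M3 S903
G1 X50.417 Y147.973 F748
G1 X51.371 Y153.014 F748
G1 X51.811 Y161.061 F748
G1 X51.495 Y170.214 F748
G1 X50.181 Y178.572 F748
G1 X47.626 Y184.233 F748
G1 X43.587 Y185.299 F748
G1 X37.822 Y179.867 F748
G0 X75.070 Y100.313
M3 S903
G1 X17.570 Y93.762 F748
G1 X72.597 Y32.145 F748
G1 X69.429 Y178.724 F748
G1 X107.035 Y63.461 F748
G1 X75.070 Y100.313 F748
G0 X96.735 Y38.123
M3 S903
G1 X87.561 Y36.367 F748
G1 X74.526 Y35.249 F748
G1 X59.407 Y34.865 F748
G1 X43.983 Y35.311 F748
G1 X30.032 Y36.682 F748
G1 X19.333 Y39.074 F748
G1 X13.663 Y42.582 F748
G1 X14.801 Y47.301 F748
M5
G0 X0.000 Y0.000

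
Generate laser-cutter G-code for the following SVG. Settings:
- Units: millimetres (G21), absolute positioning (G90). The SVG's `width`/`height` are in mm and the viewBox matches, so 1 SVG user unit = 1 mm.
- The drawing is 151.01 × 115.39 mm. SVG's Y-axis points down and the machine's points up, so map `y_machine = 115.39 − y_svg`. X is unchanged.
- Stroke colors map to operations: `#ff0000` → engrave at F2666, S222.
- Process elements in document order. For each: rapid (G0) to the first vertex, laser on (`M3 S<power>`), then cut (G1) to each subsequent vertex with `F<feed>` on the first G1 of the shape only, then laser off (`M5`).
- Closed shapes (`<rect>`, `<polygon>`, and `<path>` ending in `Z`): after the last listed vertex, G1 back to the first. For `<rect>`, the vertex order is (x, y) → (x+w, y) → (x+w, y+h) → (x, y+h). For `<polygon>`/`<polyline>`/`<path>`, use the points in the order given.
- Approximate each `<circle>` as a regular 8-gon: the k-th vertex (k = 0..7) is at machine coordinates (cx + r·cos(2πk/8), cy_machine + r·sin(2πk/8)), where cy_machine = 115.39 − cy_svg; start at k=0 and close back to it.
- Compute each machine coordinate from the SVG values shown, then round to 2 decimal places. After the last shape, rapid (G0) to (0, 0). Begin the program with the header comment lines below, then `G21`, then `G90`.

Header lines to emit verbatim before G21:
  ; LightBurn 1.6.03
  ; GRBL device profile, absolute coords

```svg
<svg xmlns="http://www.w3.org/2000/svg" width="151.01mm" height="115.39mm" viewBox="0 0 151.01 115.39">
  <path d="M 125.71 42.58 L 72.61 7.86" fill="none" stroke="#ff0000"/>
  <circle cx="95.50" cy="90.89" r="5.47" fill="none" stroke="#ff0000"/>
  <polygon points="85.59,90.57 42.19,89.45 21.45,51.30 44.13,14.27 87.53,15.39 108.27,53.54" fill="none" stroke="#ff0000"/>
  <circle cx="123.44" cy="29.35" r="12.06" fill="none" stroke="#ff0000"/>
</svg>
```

; LightBurn 1.6.03
; GRBL device profile, absolute coords
G21
G90
G0 X125.71 Y72.81
M3 S222
G1 X72.61 Y107.53 F2666
M5
G0 X100.97 Y24.50
M3 S222
G1 X99.37 Y28.37 F2666
G1 X95.50 Y29.97
G1 X91.63 Y28.37
G1 X90.03 Y24.50
G1 X91.63 Y20.63
G1 X95.50 Y19.03
G1 X99.37 Y20.63
G1 X100.97 Y24.50
M5
G0 X85.59 Y24.82
M3 S222
G1 X42.19 Y25.94 F2666
G1 X21.45 Y64.09
G1 X44.13 Y101.12
G1 X87.53 Y100.00
G1 X108.27 Y61.85
G1 X85.59 Y24.82
M5
G0 X135.50 Y86.04
M3 S222
G1 X131.97 Y94.57 F2666
G1 X123.44 Y98.10
G1 X114.91 Y94.57
G1 X111.38 Y86.04
G1 X114.91 Y77.51
G1 X123.44 Y73.98
G1 X131.97 Y77.51
G1 X135.50 Y86.04
M5
G0 X0.00 Y0.00

viewBox `0 0 151.01 115.39` with mm width/height → 1 unit = 1 mm. Flip: y_m = 115.39 − y_svg.

**Shape 1** — `<path>` line segment, stroke `#ff0000` → engrave (S222, F2666). Machine vertices: (125.71,72.81) → (72.61,107.53). Open path.

**Shape 2** — `<circle>` circle, stroke `#ff0000` → engrave (S222, F2666). Machine vertices: (100.97,24.50) → (99.37,28.37) → (95.50,29.97) → (91.63,28.37) → (90.03,24.50) → (91.63,20.63) → (95.50,19.03) → (99.37,20.63) → (100.97,24.50). Closed: final G1 returns to the first vertex.

**Shape 3** — `<polygon>` regular polygon, stroke `#ff0000` → engrave (S222, F2666). Machine vertices: (85.59,24.82) → (42.19,25.94) → (21.45,64.09) → (44.13,101.12) → (87.53,100.00) → (108.27,61.85) → (85.59,24.82). Closed: final G1 returns to the first vertex.

**Shape 4** — `<circle>` circle, stroke `#ff0000` → engrave (S222, F2666). Machine vertices: (135.50,86.04) → (131.97,94.57) → (123.44,98.10) → (114.91,94.57) → (111.38,86.04) → (114.91,77.51) → (123.44,73.98) → (131.97,77.51) → (135.50,86.04). Closed: final G1 returns to the first vertex.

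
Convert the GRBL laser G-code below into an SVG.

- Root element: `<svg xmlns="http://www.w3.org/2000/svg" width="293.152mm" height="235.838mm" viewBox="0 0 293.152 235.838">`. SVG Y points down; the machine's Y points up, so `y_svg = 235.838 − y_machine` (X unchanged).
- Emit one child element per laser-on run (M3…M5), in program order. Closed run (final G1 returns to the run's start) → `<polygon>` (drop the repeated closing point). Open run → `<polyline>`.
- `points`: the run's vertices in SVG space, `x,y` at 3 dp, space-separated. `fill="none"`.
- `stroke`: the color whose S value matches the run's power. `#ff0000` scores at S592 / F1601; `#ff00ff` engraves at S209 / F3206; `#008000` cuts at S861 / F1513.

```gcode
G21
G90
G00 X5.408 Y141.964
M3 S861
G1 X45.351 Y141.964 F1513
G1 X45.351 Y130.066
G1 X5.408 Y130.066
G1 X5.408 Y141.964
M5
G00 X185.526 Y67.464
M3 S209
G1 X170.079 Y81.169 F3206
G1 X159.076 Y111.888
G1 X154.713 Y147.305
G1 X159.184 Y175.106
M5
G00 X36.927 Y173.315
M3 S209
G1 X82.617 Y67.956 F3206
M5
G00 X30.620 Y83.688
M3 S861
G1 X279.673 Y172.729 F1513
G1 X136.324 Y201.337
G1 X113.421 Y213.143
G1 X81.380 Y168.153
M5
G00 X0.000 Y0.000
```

<svg xmlns="http://www.w3.org/2000/svg" width="293.152mm" height="235.838mm" viewBox="0 0 293.152 235.838">
  <polygon points="5.408,93.874 45.351,93.874 45.351,105.772 5.408,105.772" fill="none" stroke="#008000"/>
  <polyline points="185.526,168.374 170.079,154.669 159.076,123.950 154.713,88.533 159.184,60.732" fill="none" stroke="#ff00ff"/>
  <polyline points="36.927,62.523 82.617,167.882" fill="none" stroke="#ff00ff"/>
  <polyline points="30.620,152.150 279.673,63.109 136.324,34.501 113.421,22.695 81.380,67.685" fill="none" stroke="#008000"/>
</svg>

Machine Y-up, SVG Y-down with viewBox height 235.838, so y_svg = 235.838 − y_machine; X carries over.

Run 1: power S861 maps to stroke `#008000` (cut). The run returns to its start, so emit a `<polygon>` with points (Y-flipped): 5.408,93.874 45.351,93.874 45.351,105.772 5.408,105.772.

Run 2: power S209 maps to stroke `#ff00ff` (engrave). The run is open, so emit a `<polyline>` with points (Y-flipped): 185.526,168.374 170.079,154.669 159.076,123.950 154.713,88.533 159.184,60.732.

Run 3: power S209 maps to stroke `#ff00ff` (engrave). The run is open, so emit a `<polyline>` with points (Y-flipped): 36.927,62.523 82.617,167.882.

Run 4: the run's S861 means `#008000` (cut). The run is open, so emit a `<polyline>` with points (Y-flipped): 30.620,152.150 279.673,63.109 136.324,34.501 113.421,22.695 81.380,67.685.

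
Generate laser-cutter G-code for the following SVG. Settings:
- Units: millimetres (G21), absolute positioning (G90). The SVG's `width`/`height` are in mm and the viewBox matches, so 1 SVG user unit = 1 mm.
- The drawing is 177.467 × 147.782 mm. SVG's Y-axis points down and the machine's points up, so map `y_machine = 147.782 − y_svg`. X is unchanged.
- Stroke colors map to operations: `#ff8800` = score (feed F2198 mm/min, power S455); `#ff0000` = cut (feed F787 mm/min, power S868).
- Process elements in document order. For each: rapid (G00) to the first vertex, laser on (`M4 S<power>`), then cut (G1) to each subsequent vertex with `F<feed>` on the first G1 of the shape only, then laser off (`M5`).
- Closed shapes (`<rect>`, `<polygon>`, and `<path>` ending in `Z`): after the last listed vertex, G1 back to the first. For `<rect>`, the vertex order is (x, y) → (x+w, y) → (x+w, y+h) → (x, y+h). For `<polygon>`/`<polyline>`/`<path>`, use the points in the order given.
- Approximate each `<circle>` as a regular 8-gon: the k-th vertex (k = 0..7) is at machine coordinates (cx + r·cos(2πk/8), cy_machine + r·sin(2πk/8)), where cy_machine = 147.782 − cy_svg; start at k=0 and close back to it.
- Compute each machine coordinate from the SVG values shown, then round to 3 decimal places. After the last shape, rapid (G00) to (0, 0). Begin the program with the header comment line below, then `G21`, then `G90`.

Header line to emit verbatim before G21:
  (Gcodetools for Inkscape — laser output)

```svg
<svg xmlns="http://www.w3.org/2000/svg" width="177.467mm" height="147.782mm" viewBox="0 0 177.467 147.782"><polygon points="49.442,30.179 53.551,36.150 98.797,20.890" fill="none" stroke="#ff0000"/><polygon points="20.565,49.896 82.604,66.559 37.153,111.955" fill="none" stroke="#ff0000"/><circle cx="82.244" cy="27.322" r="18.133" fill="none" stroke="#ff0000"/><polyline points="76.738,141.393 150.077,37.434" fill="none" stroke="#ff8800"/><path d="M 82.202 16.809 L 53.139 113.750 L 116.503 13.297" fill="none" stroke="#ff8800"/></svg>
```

Since the viewBox matches the mm dimensions, user units are millimetres directly. The only transform is the Y-flip y_m = 147.782 − y_svg.

Shape 1 is a closed polygon drawn with `<polygon>`. Its stroke #ff0000 means cut at S868, F787. After flipping Y the toolpath is (49.442,117.603) → (53.551,111.632) → (98.797,126.892) → (49.442,117.603), returning to the start.

Shape 2 is a regular polygon drawn with `<polygon>`. Its stroke #ff0000 means cut at S868, F787. After flipping Y the toolpath is (20.565,97.886) → (82.604,81.223) → (37.153,35.827) → (20.565,97.886), returning to the start.

Shape 3 is a circle drawn with `<circle>`. Its stroke #ff0000 means cut at S868, F787. After flipping Y the toolpath is (100.377,120.460) → (95.066,133.282) → (82.244,138.593) → (69.422,133.282) → (64.111,120.460) → (69.422,107.638) → (82.244,102.327) → (95.066,107.638) → (100.377,120.460), returning to the start.

Shape 4 is a line segment drawn with `<polyline>`. Its stroke #ff8800 means score at S455, F2198. After flipping Y the toolpath is (76.738,6.389) → (150.077,110.348).

Shape 5 is a open polyline drawn with `<path>`. Its stroke #ff8800 means score at S455, F2198. After flipping Y the toolpath is (82.202,130.973) → (53.139,34.032) → (116.503,134.485).

(Gcodetools for Inkscape — laser output)
G21
G90
G00 X49.442 Y117.603
M4 S868
G1 X53.551 Y111.632 F787
G1 X98.797 Y126.892
G1 X49.442 Y117.603
M5
G00 X20.565 Y97.886
M4 S868
G1 X82.604 Y81.223 F787
G1 X37.153 Y35.827
G1 X20.565 Y97.886
M5
G00 X100.377 Y120.460
M4 S868
G1 X95.066 Y133.282 F787
G1 X82.244 Y138.593
G1 X69.422 Y133.282
G1 X64.111 Y120.460
G1 X69.422 Y107.638
G1 X82.244 Y102.327
G1 X95.066 Y107.638
G1 X100.377 Y120.460
M5
G00 X76.738 Y6.389
M4 S455
G1 X150.077 Y110.348 F2198
M5
G00 X82.202 Y130.973
M4 S455
G1 X53.139 Y34.032 F2198
G1 X116.503 Y134.485
M5
G00 X0.000 Y0.000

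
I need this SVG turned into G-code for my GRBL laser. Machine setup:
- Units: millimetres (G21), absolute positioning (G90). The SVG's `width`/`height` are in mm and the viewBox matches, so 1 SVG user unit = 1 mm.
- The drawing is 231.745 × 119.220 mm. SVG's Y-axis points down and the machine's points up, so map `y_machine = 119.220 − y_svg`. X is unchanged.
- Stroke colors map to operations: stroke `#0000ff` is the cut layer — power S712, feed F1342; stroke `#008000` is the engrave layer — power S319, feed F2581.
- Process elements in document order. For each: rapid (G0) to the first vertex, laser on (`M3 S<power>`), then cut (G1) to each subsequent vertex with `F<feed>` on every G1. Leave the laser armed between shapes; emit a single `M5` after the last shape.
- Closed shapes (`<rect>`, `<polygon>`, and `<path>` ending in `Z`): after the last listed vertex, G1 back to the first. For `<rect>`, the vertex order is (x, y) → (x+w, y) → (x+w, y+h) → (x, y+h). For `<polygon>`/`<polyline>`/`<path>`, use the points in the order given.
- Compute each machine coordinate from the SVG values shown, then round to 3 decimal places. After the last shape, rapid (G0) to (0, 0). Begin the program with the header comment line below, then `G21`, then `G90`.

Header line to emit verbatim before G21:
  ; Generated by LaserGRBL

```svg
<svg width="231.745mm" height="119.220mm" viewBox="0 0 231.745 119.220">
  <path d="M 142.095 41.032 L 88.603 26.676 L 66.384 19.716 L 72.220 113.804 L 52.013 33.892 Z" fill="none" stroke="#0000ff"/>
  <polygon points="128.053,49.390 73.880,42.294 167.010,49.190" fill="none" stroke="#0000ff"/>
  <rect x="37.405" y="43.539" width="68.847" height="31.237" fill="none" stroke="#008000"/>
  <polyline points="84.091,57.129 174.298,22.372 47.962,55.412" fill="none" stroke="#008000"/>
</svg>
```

; Generated by LaserGRBL
G21
G90
G0 X142.095 Y78.188
M3 S712
G1 X88.603 Y92.544 F1342
G1 X66.384 Y99.504 F1342
G1 X72.220 Y5.416 F1342
G1 X52.013 Y85.328 F1342
G1 X142.095 Y78.188 F1342
G0 X128.053 Y69.830
M3 S712
G1 X73.880 Y76.926 F1342
G1 X167.010 Y70.030 F1342
G1 X128.053 Y69.830 F1342
G0 X37.405 Y75.681
M3 S319
G1 X106.252 Y75.681 F2581
G1 X106.252 Y44.444 F2581
G1 X37.405 Y44.444 F2581
G1 X37.405 Y75.681 F2581
G0 X84.091 Y62.091
M3 S319
G1 X174.298 Y96.848 F2581
G1 X47.962 Y63.808 F2581
M5
G0 X0.000 Y0.000

Since the viewBox matches the mm dimensions, user units are millimetres directly. The only transform is the Y-flip y_m = 119.220 − y_svg.

Shape 1 is a closed polygon drawn with `<path>`. Its stroke #0000ff means cut at S712, F1342. After flipping Y the toolpath is (142.095,78.188) → (88.603,92.544) → (66.384,99.504) → (72.220,5.416) → (52.013,85.328) → (142.095,78.188), returning to the start.

Shape 2 is a closed polygon drawn with `<polygon>`. Its stroke #0000ff means cut at S712, F1342. After flipping Y the toolpath is (128.053,69.830) → (73.880,76.926) → (167.010,70.030) → (128.053,69.830), returning to the start.

Shape 3 is a rectangle drawn with `<rect>`. Its stroke #008000 means engrave at S319, F2581. After flipping Y the toolpath is (37.405,75.681) → (106.252,75.681) → (106.252,44.444) → (37.405,44.444) → (37.405,75.681), returning to the start.

Shape 4 is a open polyline drawn with `<polyline>`. Its stroke #008000 means engrave at S319, F2581. After flipping Y the toolpath is (84.091,62.091) → (174.298,96.848) → (47.962,63.808).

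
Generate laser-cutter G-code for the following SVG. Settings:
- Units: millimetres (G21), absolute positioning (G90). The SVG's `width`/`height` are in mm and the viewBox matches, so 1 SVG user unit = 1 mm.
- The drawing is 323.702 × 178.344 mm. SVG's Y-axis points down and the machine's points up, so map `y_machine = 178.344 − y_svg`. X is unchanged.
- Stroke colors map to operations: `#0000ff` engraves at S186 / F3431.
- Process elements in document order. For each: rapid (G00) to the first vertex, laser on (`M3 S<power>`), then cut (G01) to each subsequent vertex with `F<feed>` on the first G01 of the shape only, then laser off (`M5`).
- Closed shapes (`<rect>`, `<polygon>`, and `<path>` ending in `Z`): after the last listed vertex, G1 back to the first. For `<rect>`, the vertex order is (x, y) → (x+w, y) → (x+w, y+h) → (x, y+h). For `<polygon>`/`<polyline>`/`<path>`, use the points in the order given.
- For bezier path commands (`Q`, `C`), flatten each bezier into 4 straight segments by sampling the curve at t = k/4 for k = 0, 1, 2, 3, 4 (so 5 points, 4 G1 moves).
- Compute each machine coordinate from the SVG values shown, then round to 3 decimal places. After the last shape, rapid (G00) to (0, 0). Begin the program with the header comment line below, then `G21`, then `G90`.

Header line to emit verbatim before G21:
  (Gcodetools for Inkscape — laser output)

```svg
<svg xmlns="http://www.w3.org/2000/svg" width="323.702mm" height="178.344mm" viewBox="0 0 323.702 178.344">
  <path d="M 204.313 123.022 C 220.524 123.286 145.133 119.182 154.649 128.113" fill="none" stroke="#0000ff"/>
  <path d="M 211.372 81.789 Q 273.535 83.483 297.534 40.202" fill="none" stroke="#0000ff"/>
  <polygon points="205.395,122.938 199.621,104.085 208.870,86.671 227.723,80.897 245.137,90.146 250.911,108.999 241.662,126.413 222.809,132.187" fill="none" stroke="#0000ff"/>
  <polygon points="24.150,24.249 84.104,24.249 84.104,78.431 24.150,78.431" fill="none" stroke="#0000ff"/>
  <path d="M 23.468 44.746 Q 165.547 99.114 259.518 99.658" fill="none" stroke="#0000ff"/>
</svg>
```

Since the viewBox matches the mm dimensions, user units are millimetres directly. The only transform is the Y-flip y_m = 178.344 − y_svg.

Shape 1 is a cubic bezier drawn with `<path>`. Its stroke #0000ff means engrave at S186, F3431. After flipping Y the toolpath is (204.313,55.322) → (202.054,55.671) → (181.992,56.027) → (160.674,54.757) → (154.649,50.231).

Shape 2 is a quadratic bezier drawn with `<path>`. Its stroke #0000ff means engrave at S186, F3431. After flipping Y the toolpath is (211.372,96.555) → (240.068,98.519) → (263.994,106.105) → (283.149,119.312) → (297.534,138.142).

Shape 3 is a regular polygon drawn with `<polygon>`. Its stroke #0000ff means engrave at S186, F3431. After flipping Y the toolpath is (205.395,55.406) → (199.621,74.259) → (208.870,91.673) → (227.723,97.447) → (245.137,88.198) → (250.911,69.345) → (241.662,51.931) → (222.809,46.157) → (205.395,55.406), returning to the start.

Shape 4 is a rectangle drawn with `<polygon>`. Its stroke #0000ff means engrave at S186, F3431. After flipping Y the toolpath is (24.150,154.095) → (84.104,154.095) → (84.104,99.913) → (24.150,99.913) → (24.150,154.095), returning to the start.

Shape 5 is a quadratic bezier drawn with `<path>`. Its stroke #0000ff means engrave at S186, F3431. After flipping Y the toolpath is (23.468,133.598) → (91.501,109.778) → (153.520,92.686) → (209.526,82.322) → (259.518,78.686).

(Gcodetools for Inkscape — laser output)
G21
G90
G00 X204.313 Y55.322
M3 S186
G01 X202.054 Y55.671 F3431
G01 X181.992 Y56.027
G01 X160.674 Y54.757
G01 X154.649 Y50.231
M5
G00 X211.372 Y96.555
M3 S186
G01 X240.068 Y98.519 F3431
G01 X263.994 Y106.105
G01 X283.149 Y119.312
G01 X297.534 Y138.142
M5
G00 X205.395 Y55.406
M3 S186
G01 X199.621 Y74.259 F3431
G01 X208.870 Y91.673
G01 X227.723 Y97.447
G01 X245.137 Y88.198
G01 X250.911 Y69.345
G01 X241.662 Y51.931
G01 X222.809 Y46.157
G01 X205.395 Y55.406
M5
G00 X24.150 Y154.095
M3 S186
G01 X84.104 Y154.095 F3431
G01 X84.104 Y99.913
G01 X24.150 Y99.913
G01 X24.150 Y154.095
M5
G00 X23.468 Y133.598
M3 S186
G01 X91.501 Y109.778 F3431
G01 X153.520 Y92.686
G01 X209.526 Y82.322
G01 X259.518 Y78.686
M5
G00 X0.000 Y0.000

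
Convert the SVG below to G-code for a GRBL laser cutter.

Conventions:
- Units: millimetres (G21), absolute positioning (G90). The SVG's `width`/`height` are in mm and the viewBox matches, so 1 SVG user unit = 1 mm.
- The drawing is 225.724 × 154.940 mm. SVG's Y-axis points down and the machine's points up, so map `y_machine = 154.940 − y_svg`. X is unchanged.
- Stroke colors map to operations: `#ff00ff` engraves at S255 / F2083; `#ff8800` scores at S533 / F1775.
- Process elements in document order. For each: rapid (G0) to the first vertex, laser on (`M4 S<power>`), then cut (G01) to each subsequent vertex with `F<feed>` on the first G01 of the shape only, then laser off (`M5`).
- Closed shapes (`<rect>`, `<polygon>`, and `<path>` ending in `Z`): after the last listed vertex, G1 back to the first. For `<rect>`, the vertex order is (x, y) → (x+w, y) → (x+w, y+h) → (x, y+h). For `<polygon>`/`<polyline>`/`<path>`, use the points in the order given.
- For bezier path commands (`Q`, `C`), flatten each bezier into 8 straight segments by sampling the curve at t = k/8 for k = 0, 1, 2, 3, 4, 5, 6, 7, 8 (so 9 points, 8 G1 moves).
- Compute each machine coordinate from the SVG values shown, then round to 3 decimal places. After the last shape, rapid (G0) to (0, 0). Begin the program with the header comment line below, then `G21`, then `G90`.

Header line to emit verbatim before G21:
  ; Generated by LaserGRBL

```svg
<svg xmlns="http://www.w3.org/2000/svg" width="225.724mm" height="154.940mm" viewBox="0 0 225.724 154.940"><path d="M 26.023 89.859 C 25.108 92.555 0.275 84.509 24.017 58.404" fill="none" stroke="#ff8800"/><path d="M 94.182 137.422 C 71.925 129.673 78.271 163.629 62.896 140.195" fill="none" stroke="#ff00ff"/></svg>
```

Since the viewBox matches the mm dimensions, user units are millimetres directly. The only transform is the Y-flip y_m = 154.940 − y_svg.

Shape 1 is a cubic bezier drawn with `<path>`. Its stroke #ff8800 means score at S533, F1775. After flipping Y the toolpath is (26.023,65.081) → (24.700,64.588) → (21.985,65.187) → (18.726,66.966) → (15.774,70.008) → (13.977,74.401) → (14.186,80.229) → (17.249,87.579) → (24.017,96.536).

Shape 2 is a cubic bezier drawn with `<path>`. Its stroke #ff00ff means engrave at S255, F2083. After flipping Y the toolpath is (94.182,17.518) → (87.078,18.662) → (82.066,17.058) → (78.556,13.867) → (75.958,10.250) → (73.683,7.367) → (71.141,6.382) → (67.742,8.454) → (62.896,14.745).

; Generated by LaserGRBL
G21
G90
G0 X26.023 Y65.081
M4 S533
G01 X24.700 Y64.588 F1775
G01 X21.985 Y65.187
G01 X18.726 Y66.966
G01 X15.774 Y70.008
G01 X13.977 Y74.401
G01 X14.186 Y80.229
G01 X17.249 Y87.579
G01 X24.017 Y96.536
M5
G0 X94.182 Y17.518
M4 S255
G01 X87.078 Y18.662 F2083
G01 X82.066 Y17.058
G01 X78.556 Y13.867
G01 X75.958 Y10.250
G01 X73.683 Y7.367
G01 X71.141 Y6.382
G01 X67.742 Y8.454
G01 X62.896 Y14.745
M5
G0 X0.000 Y0.000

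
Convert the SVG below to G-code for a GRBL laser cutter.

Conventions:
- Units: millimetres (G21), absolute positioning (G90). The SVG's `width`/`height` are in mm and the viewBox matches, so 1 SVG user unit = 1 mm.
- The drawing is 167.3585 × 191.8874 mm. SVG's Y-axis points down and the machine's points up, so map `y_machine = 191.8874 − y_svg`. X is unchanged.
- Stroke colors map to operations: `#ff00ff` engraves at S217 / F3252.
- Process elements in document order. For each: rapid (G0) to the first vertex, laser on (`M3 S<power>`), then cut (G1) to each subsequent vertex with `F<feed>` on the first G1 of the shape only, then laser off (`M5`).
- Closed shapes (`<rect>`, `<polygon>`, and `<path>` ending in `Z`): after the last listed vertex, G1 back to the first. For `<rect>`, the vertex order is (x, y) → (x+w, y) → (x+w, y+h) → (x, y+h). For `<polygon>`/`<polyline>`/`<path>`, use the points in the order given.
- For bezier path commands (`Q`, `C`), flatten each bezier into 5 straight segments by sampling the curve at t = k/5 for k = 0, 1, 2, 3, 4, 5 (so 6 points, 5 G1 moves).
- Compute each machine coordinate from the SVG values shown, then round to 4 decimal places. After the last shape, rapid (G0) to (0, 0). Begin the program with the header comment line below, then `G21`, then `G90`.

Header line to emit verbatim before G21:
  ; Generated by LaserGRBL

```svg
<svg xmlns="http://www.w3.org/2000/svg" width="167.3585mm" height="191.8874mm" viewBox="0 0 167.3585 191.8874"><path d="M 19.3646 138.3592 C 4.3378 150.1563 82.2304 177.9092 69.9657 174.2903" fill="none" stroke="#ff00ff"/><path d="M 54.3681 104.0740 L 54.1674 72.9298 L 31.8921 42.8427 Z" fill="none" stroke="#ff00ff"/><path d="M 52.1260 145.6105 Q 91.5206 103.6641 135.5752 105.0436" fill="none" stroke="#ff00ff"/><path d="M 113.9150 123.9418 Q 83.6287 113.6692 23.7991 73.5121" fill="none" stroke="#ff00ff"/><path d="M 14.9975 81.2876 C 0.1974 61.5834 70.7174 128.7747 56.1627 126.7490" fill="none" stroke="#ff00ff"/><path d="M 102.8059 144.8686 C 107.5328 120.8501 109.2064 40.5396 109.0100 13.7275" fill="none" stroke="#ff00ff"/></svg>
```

viewBox `0 0 167.3585 191.8874` with mm width/height → 1 unit = 1 mm. Flip: y_m = 191.8874 − y_svg.

**Shape 1** — `<path>` cubic bezier, stroke `#ff00ff` → engrave (S217, F3252). Control points (SVG): P0=(19.3646,138.3592), P1=(4.3378,150.1563), P2=(82.2304,177.9092), P3=(69.9657,174.2903); sampled at t=k/5. Machine vertices: (19.3646,53.5282) → (20.0342,44.9139) → (34.2168,34.7419) → (53.1247,25.2839) → (67.9703,18.8118) → (69.9657,17.5971). Open path.

**Shape 2** — `<path>` closed polygon, stroke `#ff00ff` → engrave (S217, F3252). Machine vertices: (54.3681,87.8134) → (54.1674,118.9576) → (31.8921,149.0447) → (54.3681,87.8134). Closed: final G1 returns to the first vertex.

**Shape 3** — `<path>` quadratic bezier, stroke `#ff00ff` → engrave (S217, F3252). Control points (SVG): P0=(52.1260,145.6105), P1=(91.5206,103.6641), P2=(135.5752,105.0436); sampled at t=k/5. Machine vertices: (52.1260,46.2769) → (68.0702,61.3224) → (84.3873,72.9019) → (101.0771,81.0153) → (118.1398,85.6626) → (135.5752,86.8438). Open path.

**Shape 4** — `<path>` quadratic bezier, stroke `#ff00ff` → engrave (S217, F3252). Control points (SVG): P0=(113.9150,123.9418), P1=(83.6287,113.6692), P2=(23.7991,73.5121); sampled at t=k/5. Machine vertices: (113.9150,67.9456) → (100.6187,73.2500) → (84.9590,80.9452) → (66.9359,91.0311) → (46.5492,103.5078) → (23.7991,118.3753). Open path.

**Shape 5** — `<path>` cubic bezier, stroke `#ff00ff` → engrave (S217, F3252). Control points (SVG): P0=(14.9975,81.2876), P1=(0.1974,61.5834), P2=(70.7174,128.7747), P3=(56.1627,126.7490); sampled at t=k/5. Machine vertices: (14.9975,110.5998) → (14.9927,113.2438) → (27.2858,102.5262) → (43.6978,85.9405) → (56.0497,70.9801) → (56.1627,65.1384). Open path.

**Shape 6** — `<path>` cubic bezier, stroke `#ff00ff` → engrave (S217, F3252). Control points (SVG): P0=(102.8059,144.8686), P1=(107.5328,120.8501), P2=(109.2064,40.5396), P3=(109.0100,13.7275); sampled at t=k/5. Machine vertices: (102.8059,47.0188) → (105.2851,67.3066) → (107.0883,95.8346) → (108.2723,127.3327) → (108.8940,156.5312) → (109.0100,178.1599). Open path.

; Generated by LaserGRBL
G21
G90
G0 X19.3646 Y53.5282
M3 S217
G1 X20.0342 Y44.9139 F3252
G1 X34.2168 Y34.7419
G1 X53.1247 Y25.2839
G1 X67.9703 Y18.8118
G1 X69.9657 Y17.5971
M5
G0 X54.3681 Y87.8134
M3 S217
G1 X54.1674 Y118.9576 F3252
G1 X31.8921 Y149.0447
G1 X54.3681 Y87.8134
M5
G0 X52.1260 Y46.2769
M3 S217
G1 X68.0702 Y61.3224 F3252
G1 X84.3873 Y72.9019
G1 X101.0771 Y81.0153
G1 X118.1398 Y85.6626
G1 X135.5752 Y86.8438
M5
G0 X113.9150 Y67.9456
M3 S217
G1 X100.6187 Y73.2500 F3252
G1 X84.9590 Y80.9452
G1 X66.9359 Y91.0311
G1 X46.5492 Y103.5078
G1 X23.7991 Y118.3753
M5
G0 X14.9975 Y110.5998
M3 S217
G1 X14.9927 Y113.2438 F3252
G1 X27.2858 Y102.5262
G1 X43.6978 Y85.9405
G1 X56.0497 Y70.9801
G1 X56.1627 Y65.1384
M5
G0 X102.8059 Y47.0188
M3 S217
G1 X105.2851 Y67.3066 F3252
G1 X107.0883 Y95.8346
G1 X108.2723 Y127.3327
G1 X108.8940 Y156.5312
G1 X109.0100 Y178.1599
M5
G0 X0.0000 Y0.0000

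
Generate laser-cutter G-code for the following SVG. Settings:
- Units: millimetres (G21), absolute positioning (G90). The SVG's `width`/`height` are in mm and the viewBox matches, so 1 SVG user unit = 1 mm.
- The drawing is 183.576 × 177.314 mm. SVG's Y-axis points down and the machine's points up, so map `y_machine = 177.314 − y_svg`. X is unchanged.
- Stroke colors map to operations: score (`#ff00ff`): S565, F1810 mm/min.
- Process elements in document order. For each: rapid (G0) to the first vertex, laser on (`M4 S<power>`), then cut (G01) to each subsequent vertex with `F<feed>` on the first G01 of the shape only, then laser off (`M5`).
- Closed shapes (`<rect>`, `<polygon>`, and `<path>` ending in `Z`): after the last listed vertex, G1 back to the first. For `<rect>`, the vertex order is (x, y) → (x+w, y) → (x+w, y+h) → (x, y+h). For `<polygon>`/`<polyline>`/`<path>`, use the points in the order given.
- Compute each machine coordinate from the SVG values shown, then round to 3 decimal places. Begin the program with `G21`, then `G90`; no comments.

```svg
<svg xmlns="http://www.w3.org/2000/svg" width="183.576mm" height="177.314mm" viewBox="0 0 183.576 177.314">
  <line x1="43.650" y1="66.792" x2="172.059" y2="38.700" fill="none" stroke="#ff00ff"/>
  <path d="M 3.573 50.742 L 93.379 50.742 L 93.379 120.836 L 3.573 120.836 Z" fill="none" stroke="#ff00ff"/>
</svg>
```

viewBox `0 0 183.576 177.314` with mm width/height → 1 unit = 1 mm. Flip: y_m = 177.314 − y_svg.

**Shape 1** — `<line>` line segment, stroke `#ff00ff` → score (S565, F1810). Machine vertices: (43.650,110.522) → (172.059,138.614). Open path.

**Shape 2** — `<path>` rectangle, stroke `#ff00ff` → score (S565, F1810). Machine vertices: (3.573,126.572) → (93.379,126.572) → (93.379,56.478) → (3.573,56.478) → (3.573,126.572). Closed: final G1 returns to the first vertex.

G21
G90
G0 X43.650 Y110.522
M4 S565
G01 X172.059 Y138.614 F1810
M5
G0 X3.573 Y126.572
M4 S565
G01 X93.379 Y126.572 F1810
G01 X93.379 Y56.478
G01 X3.573 Y56.478
G01 X3.573 Y126.572
M5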